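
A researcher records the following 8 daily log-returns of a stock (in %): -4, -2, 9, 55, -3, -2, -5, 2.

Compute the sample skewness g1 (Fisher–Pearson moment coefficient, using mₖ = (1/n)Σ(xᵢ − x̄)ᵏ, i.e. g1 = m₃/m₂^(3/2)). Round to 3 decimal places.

x̄ = (-4 - 2 + 9 + 55 - 3 - 2 - 5 + 2) / 8 = 6.2500
deviations (xᵢ − x̄): -10.2500, -8.2500, 2.7500, 48.7500, -9.2500, -8.2500, -11.2500, -4.2500
Σ(xᵢ − x̄)² = 2855.5000 ⇒ m₂ = 2855.5000/8 = 356.93750
Σ(xᵢ − x̄)³ = 111386.2500 ⇒ m₃ = 111386.2500/8 = 13923.28125
m₂^(3/2) = 356.93750^(1.5) = 6743.54510
g1 = m₃ / m₂^(3/2) = 13923.28125 / 6743.54510 ≈ 2.065

2.065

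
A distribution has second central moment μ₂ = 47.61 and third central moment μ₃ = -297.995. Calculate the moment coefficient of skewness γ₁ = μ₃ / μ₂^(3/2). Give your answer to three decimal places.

-0.907

σ = √μ₂ = √47.61 = 6.90000
σ³ = μ₂^(3/2) = 328.50900
γ₁ = μ₃/σ³ = -297.995 / 328.50900 ≈ -0.907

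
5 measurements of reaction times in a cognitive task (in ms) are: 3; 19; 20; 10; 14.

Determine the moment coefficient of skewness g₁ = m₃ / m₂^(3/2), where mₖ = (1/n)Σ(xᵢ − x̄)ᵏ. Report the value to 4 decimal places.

x̄ = (3 + 19 + 20 + 10 + 14) / 5 = 13.2000
deviations (xᵢ − x̄): -10.2000, 5.8000, 6.8000, -3.2000, 0.8000
Σ(xᵢ − x̄)² = 194.8000 ⇒ m₂ = 194.8000/5 = 38.96000
Σ(xᵢ − x̄)³ = -583.9200 ⇒ m₃ = -583.9200/5 = -116.78400
m₂^(3/2) = 38.96000^(1.5) = 243.18032
g₁ = m₃ / m₂^(3/2) = -116.78400 / 243.18032 ≈ -0.4802

-0.4802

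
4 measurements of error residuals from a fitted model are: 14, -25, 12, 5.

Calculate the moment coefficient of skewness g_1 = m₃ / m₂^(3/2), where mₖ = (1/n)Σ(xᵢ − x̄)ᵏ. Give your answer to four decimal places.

x̄ = (14 - 25 + 12 + 5) / 4 = 1.5000
deviations (xᵢ − x̄): 12.5000, -26.5000, 10.5000, 3.5000
Σ(xᵢ − x̄)² = 981.0000 ⇒ m₂ = 981.0000/4 = 245.25000
Σ(xᵢ − x̄)³ = -15456.0000 ⇒ m₃ = -15456.0000/4 = -3864.00000
m₂^(3/2) = 245.25000^(1.5) = 3840.72776
g_1 = m₃ / m₂^(3/2) = -3864.00000 / 3840.72776 ≈ -1.0061

-1.0061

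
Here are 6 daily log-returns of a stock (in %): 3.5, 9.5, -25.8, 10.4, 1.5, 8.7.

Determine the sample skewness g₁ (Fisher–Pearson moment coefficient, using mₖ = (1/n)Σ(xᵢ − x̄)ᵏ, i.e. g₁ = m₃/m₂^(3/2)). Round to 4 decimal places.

-1.5353

x̄ = (3.5 + 9.5 - 25.8 + 10.4 + 1.5 + 8.7) / 6 = 1.3000
deviations (xᵢ − x̄): 2.2000, 8.2000, -27.1000, 9.1000, 0.2000, 7.4000
Σ(xᵢ − x̄)² = 944.1000 ⇒ m₂ = 944.1000/6 = 157.35000
Σ(xᵢ − x̄)³ = -18181.6920 ⇒ m₃ = -18181.6920/6 = -3030.28200
m₂^(3/2) = 157.35000^(1.5) = 1973.78626
g₁ = m₃ / m₂^(3/2) = -3030.28200 / 1973.78626 ≈ -1.5353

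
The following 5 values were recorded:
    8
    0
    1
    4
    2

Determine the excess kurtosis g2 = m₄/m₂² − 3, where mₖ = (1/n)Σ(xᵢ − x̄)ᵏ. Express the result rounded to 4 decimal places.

x̄ = 3.0000
Σ(xᵢ − x̄)² = 40.0000 ⇒ m₂ = 8.00000
Σ(xᵢ − x̄)⁴ = 724.0000 ⇒ m₄ = 144.80000
m₂² = 64.00000
g2 = m₄/m₂² − 3 = 2.26250 − 3 ≈ -0.7375

-0.7375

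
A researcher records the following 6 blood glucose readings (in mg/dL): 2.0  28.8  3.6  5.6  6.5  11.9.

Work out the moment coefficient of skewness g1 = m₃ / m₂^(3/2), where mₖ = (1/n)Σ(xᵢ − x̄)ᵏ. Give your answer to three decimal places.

1.374

x̄ = (2.0 + 28.8 + 3.6 + 5.6 + 6.5 + 11.9) / 6 = 9.7333
deviations (xᵢ − x̄): -7.7333, 19.0667, -6.1333, -4.1333, -3.2333, 2.1667
Σ(xᵢ − x̄)² = 493.1933 ⇒ m₂ = 493.1933/6 = 82.19889
Σ(xᵢ − x̄)³ = 6143.9964 ⇒ m₃ = 6143.9964/6 = 1023.99941
m₂^(3/2) = 82.19889^(1.5) = 745.24474
g1 = m₃ / m₂^(3/2) = 1023.99941 / 745.24474 ≈ 1.374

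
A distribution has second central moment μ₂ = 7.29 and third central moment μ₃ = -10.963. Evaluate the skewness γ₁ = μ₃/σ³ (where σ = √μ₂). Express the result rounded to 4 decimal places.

-0.5570

σ = √μ₂ = √7.29 = 2.70000
σ³ = μ₂^(3/2) = 19.68300
γ₁ = μ₃/σ³ = -10.963 / 19.68300 ≈ -0.5570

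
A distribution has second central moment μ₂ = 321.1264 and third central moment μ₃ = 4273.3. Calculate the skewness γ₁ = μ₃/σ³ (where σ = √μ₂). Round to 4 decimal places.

σ = √μ₂ = √321.1264 = 17.92000
σ³ = μ₂^(3/2) = 5754.58509
γ₁ = μ₃/σ³ = 4273.3 / 5754.58509 ≈ 0.7426

0.7426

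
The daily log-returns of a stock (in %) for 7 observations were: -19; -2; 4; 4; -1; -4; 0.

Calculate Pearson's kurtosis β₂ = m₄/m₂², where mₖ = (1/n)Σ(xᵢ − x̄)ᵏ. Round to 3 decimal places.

x̄ = -2.5714
Σ(xᵢ − x̄)² = 367.7143 ⇒ m₂ = 52.53061
Σ(xᵢ − x̄)⁴ = 76628.6589 ⇒ m₄ = 10946.95127
m₂² = 2759.46522
β₂ = m₄/m₂² = 10946.95127 / 2759.46522 ≈ 3.967

3.967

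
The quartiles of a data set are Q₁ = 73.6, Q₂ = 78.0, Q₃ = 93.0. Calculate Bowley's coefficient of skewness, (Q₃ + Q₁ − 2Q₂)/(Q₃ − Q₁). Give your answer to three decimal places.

numerator: Q₃ + Q₁ − 2Q₂ = 93.0 + 73.6 − 2×78.0 = 10.6000
denominator: Q₃ − Q₁ = 93.0 − 73.6 = 19.4000
Bowley skewness = 10.6000 / 19.4000 ≈ 0.546

0.546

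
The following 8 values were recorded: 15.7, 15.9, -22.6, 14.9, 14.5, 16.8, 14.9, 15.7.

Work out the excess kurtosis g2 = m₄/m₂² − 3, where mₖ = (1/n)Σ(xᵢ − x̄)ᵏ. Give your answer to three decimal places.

x̄ = 10.7250
Σ(xᵢ − x̄)² = 1272.8550 ⇒ m₂ = 159.10688
Σ(xᵢ − x̄)⁴ = 1237448.9438 ⇒ m₄ = 154681.11798
m₂² = 25314.99767
g2 = m₄/m₂² − 3 = 6.11026 − 3 ≈ 3.110

3.110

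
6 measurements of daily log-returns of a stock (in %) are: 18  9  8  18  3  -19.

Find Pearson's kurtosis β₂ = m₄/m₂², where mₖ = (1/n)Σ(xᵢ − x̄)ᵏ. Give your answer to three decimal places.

x̄ = 6.1667
Σ(xᵢ − x̄)² = 934.8333 ⇒ m₂ = 155.80556
Σ(xᵢ − x̄)⁴ = 440538.1528 ⇒ m₄ = 73423.02546
m₂² = 24275.37114
β₂ = m₄/m₂² = 73423.02546 / 24275.37114 ≈ 3.025

3.025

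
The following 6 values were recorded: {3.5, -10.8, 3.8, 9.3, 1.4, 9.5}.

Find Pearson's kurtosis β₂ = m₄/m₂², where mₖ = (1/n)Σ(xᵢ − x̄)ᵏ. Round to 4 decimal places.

2.9939

x̄ = 2.7833
Σ(xᵢ − x̄)² = 275.5483 ⇒ m₂ = 45.92472
Σ(xᵢ − x̄)⁴ = 37886.4859 ⇒ m₄ = 6314.41431
m₂² = 2109.08011
β₂ = m₄/m₂² = 6314.41431 / 2109.08011 ≈ 2.9939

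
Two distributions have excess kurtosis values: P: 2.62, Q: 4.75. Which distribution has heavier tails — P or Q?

Higher excess kurtosis ⇒ heavier tails relative to the normal distribution.
2.62 vs 4.75: the larger is 4.75, so Q has heavier tails.

Q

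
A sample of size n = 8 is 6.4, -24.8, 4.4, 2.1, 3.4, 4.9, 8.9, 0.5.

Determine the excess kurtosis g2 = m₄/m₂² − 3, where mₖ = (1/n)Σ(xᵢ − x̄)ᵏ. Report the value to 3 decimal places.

x̄ = 0.7250
Σ(xᵢ − x̄)² = 790.5950 ⇒ m₂ = 98.82438
Σ(xᵢ − x̄)⁴ = 430530.1833 ⇒ m₄ = 53816.27292
m₂² = 9766.25709
g2 = m₄/m₂² − 3 = 5.51043 − 3 ≈ 2.510

2.510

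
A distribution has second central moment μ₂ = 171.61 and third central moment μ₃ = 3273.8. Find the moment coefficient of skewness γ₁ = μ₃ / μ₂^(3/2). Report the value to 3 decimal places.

σ = √μ₂ = √171.61 = 13.10000
σ³ = μ₂^(3/2) = 2248.09100
γ₁ = μ₃/σ³ = 3273.8 / 2248.09100 ≈ 1.456

1.456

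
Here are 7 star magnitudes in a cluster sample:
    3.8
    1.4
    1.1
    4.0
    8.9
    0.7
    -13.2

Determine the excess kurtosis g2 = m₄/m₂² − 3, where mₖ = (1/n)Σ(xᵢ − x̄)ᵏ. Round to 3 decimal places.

0.924

x̄ = 0.9571
Σ(xᵢ − x̄)² = 281.1371 ⇒ m₂ = 40.16245
Σ(xᵢ − x̄)⁴ = 44301.3653 ⇒ m₄ = 6328.76647
m₂² = 1613.02231
g2 = m₄/m₂² − 3 = 3.92355 − 3 ≈ 0.924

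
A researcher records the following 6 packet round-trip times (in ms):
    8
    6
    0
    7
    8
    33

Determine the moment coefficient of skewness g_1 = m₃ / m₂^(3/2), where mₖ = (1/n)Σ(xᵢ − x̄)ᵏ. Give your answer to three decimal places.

1.498

x̄ = (8 + 6 + 0 + 7 + 8 + 33) / 6 = 10.3333
deviations (xᵢ − x̄): -2.3333, -4.3333, -10.3333, -3.3333, -2.3333, 22.6667
Σ(xᵢ − x̄)² = 661.3333 ⇒ m₂ = 661.3333/6 = 110.22222
Σ(xᵢ − x̄)³ = 10398.4444 ⇒ m₃ = 10398.4444/6 = 1733.07407
m₂^(3/2) = 110.22222^(1.5) = 1157.18753
g_1 = m₃ / m₂^(3/2) = 1733.07407 / 1157.18753 ≈ 1.498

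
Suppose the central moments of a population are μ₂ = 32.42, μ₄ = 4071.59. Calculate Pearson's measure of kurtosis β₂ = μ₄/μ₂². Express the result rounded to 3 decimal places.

μ₂² = 32.42² = 1051.05640
μ₄/μ₂² = 4071.59 / 1051.05640 = 3.87381
β₂ ≈ 3.874

3.874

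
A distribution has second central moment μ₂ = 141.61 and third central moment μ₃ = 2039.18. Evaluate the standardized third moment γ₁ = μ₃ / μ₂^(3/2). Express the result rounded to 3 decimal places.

1.210

σ = √μ₂ = √141.61 = 11.90000
σ³ = μ₂^(3/2) = 1685.15900
γ₁ = μ₃/σ³ = 2039.18 / 1685.15900 ≈ 1.210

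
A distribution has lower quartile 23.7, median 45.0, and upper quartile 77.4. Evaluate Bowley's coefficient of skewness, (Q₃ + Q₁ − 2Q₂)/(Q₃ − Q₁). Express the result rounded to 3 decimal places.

numerator: Q₃ + Q₁ − 2Q₂ = 77.4 + 23.7 − 2×45.0 = 11.1000
denominator: Q₃ − Q₁ = 77.4 − 23.7 = 53.7000
Bowley skewness = 11.1000 / 53.7000 ≈ 0.207

0.207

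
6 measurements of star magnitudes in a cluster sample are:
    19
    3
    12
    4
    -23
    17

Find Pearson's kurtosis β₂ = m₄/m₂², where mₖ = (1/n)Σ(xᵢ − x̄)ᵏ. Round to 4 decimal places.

x̄ = 5.3333
Σ(xᵢ − x̄)² = 1177.3333 ⇒ m₂ = 196.22222
Σ(xᵢ − x̄)⁴ = 699872.4444 ⇒ m₄ = 116645.40741
m₂² = 38503.16049
β₂ = m₄/m₂² = 116645.40741 / 38503.16049 ≈ 3.0295

3.0295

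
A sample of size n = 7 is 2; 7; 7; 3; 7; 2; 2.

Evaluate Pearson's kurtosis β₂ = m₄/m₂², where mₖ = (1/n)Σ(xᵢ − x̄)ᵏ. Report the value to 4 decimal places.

1.1142

x̄ = 4.2857
Σ(xᵢ − x̄)² = 39.4286 ⇒ m₂ = 5.63265
Σ(xᵢ − x̄)⁴ = 247.4519 ⇒ m₄ = 35.35027
m₂² = 31.72678
β₂ = m₄/m₂² = 35.35027 / 31.72678 ≈ 1.1142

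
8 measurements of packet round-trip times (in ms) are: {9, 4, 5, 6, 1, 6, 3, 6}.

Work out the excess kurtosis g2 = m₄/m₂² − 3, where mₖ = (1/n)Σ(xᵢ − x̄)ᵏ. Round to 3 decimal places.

x̄ = 5.0000
Σ(xᵢ − x̄)² = 40.0000 ⇒ m₂ = 5.00000
Σ(xᵢ − x̄)⁴ = 532.0000 ⇒ m₄ = 66.50000
m₂² = 25.00000
g2 = m₄/m₂² − 3 = 2.66000 − 3 ≈ -0.340

-0.340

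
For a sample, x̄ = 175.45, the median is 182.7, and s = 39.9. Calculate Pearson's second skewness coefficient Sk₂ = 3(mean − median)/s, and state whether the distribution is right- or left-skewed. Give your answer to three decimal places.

Sk₂ = 3(175.45 − 182.7) / 39.9 = 3 × -7.2500 / 39.9
    = -21.7500 / 39.9 ≈ -0.545
Sk₂ < 0 ⇒ mean < median ⇒ left-skewed (negative skew).

-0.545, left-skewed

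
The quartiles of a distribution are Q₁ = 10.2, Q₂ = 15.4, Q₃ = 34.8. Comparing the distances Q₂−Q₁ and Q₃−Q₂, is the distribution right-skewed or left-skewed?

right-skewed

Q₂ − Q₁ = 5.2;  Q₃ − Q₂ = 19.4
Q₃ − Q₂ > Q₂ − Q₁ ⇒ the upper half is more spread out ⇒ right-skewed.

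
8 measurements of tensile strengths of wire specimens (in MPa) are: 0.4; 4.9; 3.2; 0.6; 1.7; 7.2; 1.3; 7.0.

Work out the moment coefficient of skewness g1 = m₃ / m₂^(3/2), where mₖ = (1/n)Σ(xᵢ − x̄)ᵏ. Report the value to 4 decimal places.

0.4303

x̄ = (0.4 + 4.9 + 3.2 + 0.6 + 1.7 + 7.2 + 1.3 + 7.0) / 8 = 3.2875
deviations (xᵢ − x̄): -2.8875, 1.6125, -0.0875, -2.6875, -1.5875, 3.9125, -1.9875, 3.7125
Σ(xᵢ − x̄)² = 53.7288 ⇒ m₂ = 53.7288/8 = 6.71609
Σ(xᵢ − x̄)³ = 59.9138 ⇒ m₃ = 59.9138/8 = 7.48923
m₂^(3/2) = 6.71609^(1.5) = 17.40504
g1 = m₃ / m₂^(3/2) = 7.48923 / 17.40504 ≈ 0.4303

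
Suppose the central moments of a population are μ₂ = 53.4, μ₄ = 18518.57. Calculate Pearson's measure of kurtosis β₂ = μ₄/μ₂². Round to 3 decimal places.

6.494

μ₂² = 53.4² = 2851.56000
μ₄/μ₂² = 18518.57 / 2851.56000 = 6.49419
β₂ ≈ 6.494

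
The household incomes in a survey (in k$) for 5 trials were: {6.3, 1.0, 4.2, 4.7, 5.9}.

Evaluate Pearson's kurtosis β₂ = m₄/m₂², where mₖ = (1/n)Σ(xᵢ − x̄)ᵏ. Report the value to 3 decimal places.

x̄ = 4.4200
Σ(xᵢ − x̄)² = 17.5480 ⇒ m₂ = 3.50960
Σ(xᵢ − x̄)⁴ = 154.1041 ⇒ m₄ = 30.82082
m₂² = 12.31729
β₂ = m₄/m₂² = 30.82082 / 12.31729 ≈ 2.502

2.502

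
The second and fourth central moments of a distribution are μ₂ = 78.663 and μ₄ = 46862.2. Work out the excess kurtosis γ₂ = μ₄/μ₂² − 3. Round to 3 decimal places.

μ₂² = 78.663² = 6187.86757
μ₄/μ₂² = 46862.2 / 6187.86757 = 7.57324
γ₂ = 7.57324 − 3 ≈ 4.573

4.573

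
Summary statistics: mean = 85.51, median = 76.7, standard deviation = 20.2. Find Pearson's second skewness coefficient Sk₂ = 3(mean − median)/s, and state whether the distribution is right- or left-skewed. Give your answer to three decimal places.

1.308, right-skewed

Sk₂ = 3(85.51 − 76.7) / 20.2 = 3 × 8.8100 / 20.2
    = 26.4300 / 20.2 ≈ 1.308
Sk₂ > 0 ⇒ mean > median ⇒ right-skewed (positive skew).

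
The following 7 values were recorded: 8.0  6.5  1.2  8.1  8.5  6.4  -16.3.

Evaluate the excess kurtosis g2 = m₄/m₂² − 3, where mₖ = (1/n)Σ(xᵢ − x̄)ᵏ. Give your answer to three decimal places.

x̄ = 3.2000
Σ(xᵢ − x̄)² = 480.5200 ⇒ m₂ = 68.64571
Σ(xᵢ − x̄)⁴ = 146725.8820 ⇒ m₄ = 20960.84029
m₂² = 4712.23409
g2 = m₄/m₂² − 3 = 4.44817 − 3 ≈ 1.448

1.448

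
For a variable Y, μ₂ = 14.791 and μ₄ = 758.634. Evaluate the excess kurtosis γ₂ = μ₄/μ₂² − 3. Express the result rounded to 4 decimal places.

μ₂² = 14.791² = 218.77368
μ₄/μ₂² = 758.634 / 218.77368 = 3.46767
γ₂ = 3.46767 − 3 ≈ 0.4677

0.4677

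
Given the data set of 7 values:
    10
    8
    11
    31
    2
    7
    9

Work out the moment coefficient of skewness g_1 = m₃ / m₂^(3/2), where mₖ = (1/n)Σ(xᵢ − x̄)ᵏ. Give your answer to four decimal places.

1.5930

x̄ = (10 + 8 + 11 + 31 + 2 + 7 + 9) / 7 = 11.1429
deviations (xᵢ − x̄): -1.1429, -3.1429, -0.1429, 19.8571, -9.1429, -4.1429, -2.1429
Σ(xᵢ − x̄)² = 510.8571 ⇒ m₂ = 510.8571/7 = 72.97959
Σ(xᵢ − x̄)³ = 6952.0408 ⇒ m₃ = 6952.0408/7 = 993.14869
m₂^(3/2) = 72.97959^(1.5) = 623.45074
g_1 = m₃ / m₂^(3/2) = 993.14869 / 623.45074 ≈ 1.5930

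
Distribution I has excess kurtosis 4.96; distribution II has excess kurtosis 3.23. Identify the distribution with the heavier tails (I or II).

Higher excess kurtosis ⇒ heavier tails relative to the normal distribution.
4.96 vs 3.23: the larger is 4.96, so I has heavier tails.

I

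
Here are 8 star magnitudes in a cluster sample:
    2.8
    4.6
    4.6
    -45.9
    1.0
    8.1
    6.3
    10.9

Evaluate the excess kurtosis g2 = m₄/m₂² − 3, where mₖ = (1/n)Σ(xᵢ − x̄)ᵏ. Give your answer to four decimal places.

x̄ = -0.9500
Σ(xᵢ − x̄)² = 2374.8600 ⇒ m₂ = 296.85750
Σ(xᵢ − x̄)⁴ = 4113729.4678 ⇒ m₄ = 514216.18348
m₂² = 88124.37531
g2 = m₄/m₂² − 3 = 5.83512 − 3 ≈ 2.8351

2.8351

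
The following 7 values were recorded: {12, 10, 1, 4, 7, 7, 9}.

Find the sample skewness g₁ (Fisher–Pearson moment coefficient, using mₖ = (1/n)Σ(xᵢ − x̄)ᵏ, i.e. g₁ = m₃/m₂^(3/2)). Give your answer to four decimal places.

-0.4158

x̄ = (12 + 10 + 1 + 4 + 7 + 7 + 9) / 7 = 7.1429
deviations (xᵢ − x̄): 4.8571, 2.8571, -6.1429, -3.1429, -0.1429, -0.1429, 1.8571
Σ(xᵢ − x̄)² = 82.8571 ⇒ m₂ = 82.8571/7 = 11.83673
Σ(xᵢ − x̄)³ = -118.5306 ⇒ m₃ = -118.5306/7 = -16.93294
m₂^(3/2) = 11.83673^(1.5) = 40.72376
g₁ = m₃ / m₂^(3/2) = -16.93294 / 40.72376 ≈ -0.4158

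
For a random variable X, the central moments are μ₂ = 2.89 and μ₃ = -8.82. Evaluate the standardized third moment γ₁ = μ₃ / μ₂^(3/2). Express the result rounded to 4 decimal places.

σ = √μ₂ = √2.89 = 1.70000
σ³ = μ₂^(3/2) = 4.91300
γ₁ = μ₃/σ³ = -8.82 / 4.91300 ≈ -1.7952

-1.7952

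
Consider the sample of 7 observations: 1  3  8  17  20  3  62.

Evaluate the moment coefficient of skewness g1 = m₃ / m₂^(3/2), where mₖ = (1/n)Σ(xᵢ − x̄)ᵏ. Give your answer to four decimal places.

1.5835

x̄ = (1 + 3 + 8 + 17 + 20 + 3 + 62) / 7 = 16.2857
deviations (xᵢ − x̄): -15.2857, -13.2857, -8.2857, 0.7143, 3.7143, -13.2857, 45.7143
Σ(xᵢ − x̄)² = 2759.4286 ⇒ m₂ = 2759.4286/7 = 394.20408
Σ(xᵢ − x̄)³ = 86754.6122 ⇒ m₃ = 86754.6122/7 = 12393.51603
m₂^(3/2) = 394.20408^(1.5) = 7826.75384
g1 = m₃ / m₂^(3/2) = 12393.51603 / 7826.75384 ≈ 1.5835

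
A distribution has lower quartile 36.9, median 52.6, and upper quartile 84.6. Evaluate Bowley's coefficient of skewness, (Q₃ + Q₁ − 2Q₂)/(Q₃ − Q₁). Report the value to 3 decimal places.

numerator: Q₃ + Q₁ − 2Q₂ = 84.6 + 36.9 − 2×52.6 = 16.3000
denominator: Q₃ − Q₁ = 84.6 − 36.9 = 47.7000
Bowley skewness = 16.3000 / 47.7000 ≈ 0.342

0.342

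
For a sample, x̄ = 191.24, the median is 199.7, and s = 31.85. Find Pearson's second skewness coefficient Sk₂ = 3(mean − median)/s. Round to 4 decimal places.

-0.7969

Sk₂ = 3(191.24 − 199.7) / 31.85 = 3 × -8.4600 / 31.85
    = -25.3800 / 31.85 ≈ -0.7969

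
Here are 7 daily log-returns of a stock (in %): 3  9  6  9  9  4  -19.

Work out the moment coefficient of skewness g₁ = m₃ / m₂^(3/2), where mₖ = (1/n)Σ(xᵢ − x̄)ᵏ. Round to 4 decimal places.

-1.7862

x̄ = (3 + 9 + 6 + 9 + 9 + 4 - 19) / 7 = 3.0000
deviations (xᵢ − x̄): 0.0000, 6.0000, 3.0000, 6.0000, 6.0000, 1.0000, -22.0000
Σ(xᵢ − x̄)² = 602.0000 ⇒ m₂ = 602.0000/7 = 86.00000
Σ(xᵢ − x̄)³ = -9972.0000 ⇒ m₃ = -9972.0000/7 = -1424.57143
m₂^(3/2) = 86.00000^(1.5) = 797.53119
g₁ = m₃ / m₂^(3/2) = -1424.57143 / 797.53119 ≈ -1.7862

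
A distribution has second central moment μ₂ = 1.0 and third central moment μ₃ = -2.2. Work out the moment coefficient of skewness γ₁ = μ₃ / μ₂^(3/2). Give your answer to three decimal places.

-2.200

σ = √μ₂ = √1.0 = 1.00000
σ³ = μ₂^(3/2) = 1.00000
γ₁ = μ₃/σ³ = -2.2 / 1.00000 ≈ -2.200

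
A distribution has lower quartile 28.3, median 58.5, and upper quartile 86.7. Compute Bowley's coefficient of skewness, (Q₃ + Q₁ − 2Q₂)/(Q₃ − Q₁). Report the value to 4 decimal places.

numerator: Q₃ + Q₁ − 2Q₂ = 86.7 + 28.3 − 2×58.5 = -2.0000
denominator: Q₃ − Q₁ = 86.7 − 28.3 = 58.4000
Bowley skewness = -2.0000 / 58.4000 ≈ -0.0342

-0.0342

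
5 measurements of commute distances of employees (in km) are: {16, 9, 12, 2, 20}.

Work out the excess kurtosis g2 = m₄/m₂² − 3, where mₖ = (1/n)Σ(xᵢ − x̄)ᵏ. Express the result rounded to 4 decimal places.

-1.0197

x̄ = 11.8000
Σ(xᵢ − x̄)² = 188.8000 ⇒ m₂ = 37.76000
Σ(xᵢ − x̄)⁴ = 14117.5360 ⇒ m₄ = 2823.50720
m₂² = 1425.81760
g2 = m₄/m₂² − 3 = 1.98027 − 3 ≈ -1.0197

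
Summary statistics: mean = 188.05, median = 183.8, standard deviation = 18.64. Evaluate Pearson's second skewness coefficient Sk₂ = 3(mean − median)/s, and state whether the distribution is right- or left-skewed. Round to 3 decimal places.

Sk₂ = 3(188.05 − 183.8) / 18.64 = 3 × 4.2500 / 18.64
    = 12.7500 / 18.64 ≈ 0.684
Sk₂ > 0 ⇒ mean > median ⇒ right-skewed (positive skew).

0.684, right-skewed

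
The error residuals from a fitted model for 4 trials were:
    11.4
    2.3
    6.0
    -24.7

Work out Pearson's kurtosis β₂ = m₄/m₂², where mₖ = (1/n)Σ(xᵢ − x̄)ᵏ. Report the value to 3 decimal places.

x̄ = -1.2500
Σ(xᵢ − x̄)² = 775.0900 ⇒ m₂ = 193.77250
Σ(xᵢ − x̄)⁴ = 330921.5994 ⇒ m₄ = 82730.39986
m₂² = 37547.78176
β₂ = m₄/m₂² = 82730.39986 / 37547.78176 ≈ 2.203

2.203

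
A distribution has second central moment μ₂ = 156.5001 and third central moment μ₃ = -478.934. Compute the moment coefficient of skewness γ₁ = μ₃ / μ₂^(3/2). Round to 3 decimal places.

-0.245

σ = √μ₂ = √156.5001 = 12.51000
σ³ = μ₂^(3/2) = 1957.81625
γ₁ = μ₃/σ³ = -478.934 / 1957.81625 ≈ -0.245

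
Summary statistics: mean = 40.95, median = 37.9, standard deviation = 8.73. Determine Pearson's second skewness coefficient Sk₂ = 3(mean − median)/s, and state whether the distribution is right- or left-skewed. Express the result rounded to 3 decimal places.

1.048, right-skewed

Sk₂ = 3(40.95 − 37.9) / 8.73 = 3 × 3.0500 / 8.73
    = 9.1500 / 8.73 ≈ 1.048
Sk₂ > 0 ⇒ mean > median ⇒ right-skewed (positive skew).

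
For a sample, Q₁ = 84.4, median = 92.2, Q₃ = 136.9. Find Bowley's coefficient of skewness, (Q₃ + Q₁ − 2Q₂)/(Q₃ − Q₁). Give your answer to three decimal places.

numerator: Q₃ + Q₁ − 2Q₂ = 136.9 + 84.4 − 2×92.2 = 36.9000
denominator: Q₃ − Q₁ = 136.9 − 84.4 = 52.5000
Bowley skewness = 36.9000 / 52.5000 ≈ 0.703

0.703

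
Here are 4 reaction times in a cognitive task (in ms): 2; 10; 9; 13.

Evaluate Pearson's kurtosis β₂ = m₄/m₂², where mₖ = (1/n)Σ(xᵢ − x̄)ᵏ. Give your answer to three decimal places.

x̄ = 8.5000
Σ(xᵢ − x̄)² = 65.0000 ⇒ m₂ = 16.25000
Σ(xᵢ − x̄)⁴ = 2200.2500 ⇒ m₄ = 550.06250
m₂² = 264.06250
β₂ = m₄/m₂² = 550.06250 / 264.06250 ≈ 2.083

2.083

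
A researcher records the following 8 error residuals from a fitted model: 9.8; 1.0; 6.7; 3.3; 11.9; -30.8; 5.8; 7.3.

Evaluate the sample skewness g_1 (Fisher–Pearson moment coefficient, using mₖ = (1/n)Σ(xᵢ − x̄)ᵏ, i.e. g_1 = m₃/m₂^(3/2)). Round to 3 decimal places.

x̄ = (9.8 + 1.0 + 6.7 + 3.3 + 11.9 - 30.8 + 5.8 + 7.3) / 8 = 1.8750
deviations (xᵢ − x̄): 7.9250, -0.8750, 4.8250, 1.4250, 10.0250, -32.6750, 3.9250, 5.4250
Σ(xᵢ − x̄)² = 1301.8750 ⇒ m₂ = 1301.8750/8 = 162.73438
Σ(xᵢ − x̄)³ = -33045.7132 ⇒ m₃ = -33045.7132/8 = -4130.71416
m₂^(3/2) = 162.73438^(1.5) = 2075.95985
g_1 = m₃ / m₂^(3/2) = -4130.71416 / 2075.95985 ≈ -1.990

-1.990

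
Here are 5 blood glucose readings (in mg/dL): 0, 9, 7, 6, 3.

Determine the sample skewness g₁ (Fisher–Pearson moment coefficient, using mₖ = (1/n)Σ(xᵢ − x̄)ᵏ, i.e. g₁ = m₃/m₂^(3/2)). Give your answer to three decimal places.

x̄ = (0 + 9 + 7 + 6 + 3) / 5 = 5.0000
deviations (xᵢ − x̄): -5.0000, 4.0000, 2.0000, 1.0000, -2.0000
Σ(xᵢ − x̄)² = 50.0000 ⇒ m₂ = 50.0000/5 = 10.00000
Σ(xᵢ − x̄)³ = -60.0000 ⇒ m₃ = -60.0000/5 = -12.00000
m₂^(3/2) = 10.00000^(1.5) = 31.62278
g₁ = m₃ / m₂^(3/2) = -12.00000 / 31.62278 ≈ -0.379

-0.379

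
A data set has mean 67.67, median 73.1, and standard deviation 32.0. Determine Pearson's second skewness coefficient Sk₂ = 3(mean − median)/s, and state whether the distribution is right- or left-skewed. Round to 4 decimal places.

-0.5091, left-skewed

Sk₂ = 3(67.67 − 73.1) / 32.0 = 3 × -5.4300 / 32.0
    = -16.2900 / 32.0 ≈ -0.5091
Sk₂ < 0 ⇒ mean < median ⇒ left-skewed (negative skew).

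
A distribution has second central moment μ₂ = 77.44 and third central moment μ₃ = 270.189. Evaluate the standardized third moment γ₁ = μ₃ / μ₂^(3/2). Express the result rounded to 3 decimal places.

0.396

σ = √μ₂ = √77.44 = 8.80000
σ³ = μ₂^(3/2) = 681.47200
γ₁ = μ₃/σ³ = 270.189 / 681.47200 ≈ 0.396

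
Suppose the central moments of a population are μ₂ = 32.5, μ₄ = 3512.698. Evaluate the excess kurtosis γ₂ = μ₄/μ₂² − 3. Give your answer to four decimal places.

0.3256

μ₂² = 32.5² = 1056.25000
μ₄/μ₂² = 3512.698 / 1056.25000 = 3.32563
γ₂ = 3.32563 − 3 ≈ 0.3256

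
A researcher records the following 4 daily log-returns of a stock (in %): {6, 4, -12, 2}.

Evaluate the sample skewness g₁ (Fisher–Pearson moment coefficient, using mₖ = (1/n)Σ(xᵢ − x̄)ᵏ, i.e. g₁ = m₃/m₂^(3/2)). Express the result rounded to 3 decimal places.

-1.018

x̄ = (6 + 4 - 12 + 2) / 4 = 0.0000
deviations (xᵢ − x̄): 6.0000, 4.0000, -12.0000, 2.0000
Σ(xᵢ − x̄)² = 200.0000 ⇒ m₂ = 200.0000/4 = 50.00000
Σ(xᵢ − x̄)³ = -1440.0000 ⇒ m₃ = -1440.0000/4 = -360.00000
m₂^(3/2) = 50.00000^(1.5) = 353.55339
g₁ = m₃ / m₂^(3/2) = -360.00000 / 353.55339 ≈ -1.018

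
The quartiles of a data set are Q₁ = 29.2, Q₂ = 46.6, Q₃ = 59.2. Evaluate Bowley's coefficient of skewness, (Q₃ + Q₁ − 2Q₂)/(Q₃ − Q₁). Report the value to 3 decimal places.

-0.160

numerator: Q₃ + Q₁ − 2Q₂ = 59.2 + 29.2 − 2×46.6 = -4.8000
denominator: Q₃ − Q₁ = 59.2 − 29.2 = 30.0000
Bowley skewness = -4.8000 / 30.0000 ≈ -0.160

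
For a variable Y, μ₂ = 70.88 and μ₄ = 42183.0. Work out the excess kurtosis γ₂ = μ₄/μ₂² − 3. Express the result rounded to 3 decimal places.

5.396

μ₂² = 70.88² = 5023.97440
μ₄/μ₂² = 42183.0 / 5023.97440 = 8.39634
γ₂ = 8.39634 − 3 ≈ 5.396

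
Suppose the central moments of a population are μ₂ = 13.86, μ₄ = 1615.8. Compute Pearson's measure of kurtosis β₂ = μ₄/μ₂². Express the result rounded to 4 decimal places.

μ₂² = 13.86² = 192.09960
μ₄/μ₂² = 1615.8 / 192.09960 = 8.41126
β₂ ≈ 8.4113

8.4113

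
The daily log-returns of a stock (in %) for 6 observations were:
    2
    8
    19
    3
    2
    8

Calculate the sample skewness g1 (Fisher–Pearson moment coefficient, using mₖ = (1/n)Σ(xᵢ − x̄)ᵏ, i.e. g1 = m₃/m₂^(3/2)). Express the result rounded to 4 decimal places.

1.1237

x̄ = (2 + 8 + 19 + 3 + 2 + 8) / 6 = 7.0000
deviations (xᵢ − x̄): -5.0000, 1.0000, 12.0000, -4.0000, -5.0000, 1.0000
Σ(xᵢ − x̄)² = 212.0000 ⇒ m₂ = 212.0000/6 = 35.33333
Σ(xᵢ − x̄)³ = 1416.0000 ⇒ m₃ = 1416.0000/6 = 236.00000
m₂^(3/2) = 35.33333^(1.5) = 210.02786
g1 = m₃ / m₂^(3/2) = 236.00000 / 210.02786 ≈ 1.1237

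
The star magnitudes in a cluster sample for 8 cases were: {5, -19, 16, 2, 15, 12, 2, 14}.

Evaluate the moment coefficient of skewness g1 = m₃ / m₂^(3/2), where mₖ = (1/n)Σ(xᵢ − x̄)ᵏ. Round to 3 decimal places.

-1.273

x̄ = (5 - 19 + 16 + 2 + 15 + 12 + 2 + 14) / 8 = 5.8750
deviations (xᵢ − x̄): -0.8750, -24.8750, 10.1250, -3.8750, 9.1250, 6.1250, -3.8750, 8.1250
Σ(xᵢ − x̄)² = 938.8750 ⇒ m₂ = 938.8750/8 = 117.35938
Σ(xᵢ − x̄)³ = -12944.9063 ⇒ m₃ = -12944.9063/8 = -1618.11328
m₂^(3/2) = 117.35938^(1.5) = 1271.38383
g1 = m₃ / m₂^(3/2) = -1618.11328 / 1271.38383 ≈ -1.273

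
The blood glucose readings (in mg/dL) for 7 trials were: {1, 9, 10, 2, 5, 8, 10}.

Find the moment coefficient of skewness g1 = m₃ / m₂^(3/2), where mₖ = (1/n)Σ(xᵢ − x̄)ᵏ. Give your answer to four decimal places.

x̄ = (1 + 9 + 10 + 2 + 5 + 8 + 10) / 7 = 6.4286
deviations (xᵢ − x̄): -5.4286, 2.5714, 3.5714, -4.4286, -1.4286, 1.5714, 3.5714
Σ(xᵢ − x̄)² = 85.7143 ⇒ m₂ = 85.7143/7 = 12.24490
Σ(xᵢ − x̄)³ = -137.7551 ⇒ m₃ = -137.7551/7 = -19.67930
m₂^(3/2) = 12.24490^(1.5) = 42.84822
g1 = m₃ / m₂^(3/2) = -19.67930 / 42.84822 ≈ -0.4593

-0.4593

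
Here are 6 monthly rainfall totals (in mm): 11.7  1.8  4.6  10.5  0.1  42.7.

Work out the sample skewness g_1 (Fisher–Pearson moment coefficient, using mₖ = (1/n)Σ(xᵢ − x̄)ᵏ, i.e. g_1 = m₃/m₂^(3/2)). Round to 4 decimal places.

x̄ = (11.7 + 1.8 + 4.6 + 10.5 + 0.1 + 42.7) / 6 = 11.9000
deviations (xᵢ − x̄): -0.2000, -10.1000, -7.3000, -1.4000, -11.8000, 30.8000
Σ(xᵢ − x̄)² = 1245.1800 ⇒ m₂ = 1245.1800/6 = 207.53000
Σ(xᵢ − x̄)³ = 26153.0100 ⇒ m₃ = 26153.0100/6 = 4358.83500
m₂^(3/2) = 207.53000^(1.5) = 2989.65675
g_1 = m₃ / m₂^(3/2) = 4358.83500 / 2989.65675 ≈ 1.4580

1.4580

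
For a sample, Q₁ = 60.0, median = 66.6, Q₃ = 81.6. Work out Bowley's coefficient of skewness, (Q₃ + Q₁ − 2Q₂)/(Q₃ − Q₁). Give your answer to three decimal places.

numerator: Q₃ + Q₁ − 2Q₂ = 81.6 + 60.0 − 2×66.6 = 8.4000
denominator: Q₃ − Q₁ = 81.6 − 60.0 = 21.6000
Bowley skewness = 8.4000 / 21.6000 ≈ 0.389

0.389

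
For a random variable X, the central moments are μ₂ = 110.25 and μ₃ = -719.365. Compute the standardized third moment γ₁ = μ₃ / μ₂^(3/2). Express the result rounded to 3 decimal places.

σ = √μ₂ = √110.25 = 10.50000
σ³ = μ₂^(3/2) = 1157.62500
γ₁ = μ₃/σ³ = -719.365 / 1157.62500 ≈ -0.621

-0.621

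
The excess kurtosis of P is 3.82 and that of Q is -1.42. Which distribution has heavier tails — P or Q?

P

Higher excess kurtosis ⇒ heavier tails relative to the normal distribution.
3.82 vs -1.42: the larger is 3.82, so P has heavier tails. (P is leptokurtic — heavier-than-normal tails; the other is platykurtic.)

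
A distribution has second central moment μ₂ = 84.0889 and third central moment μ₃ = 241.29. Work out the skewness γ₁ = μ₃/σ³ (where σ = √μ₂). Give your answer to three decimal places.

σ = √μ₂ = √84.0889 = 9.17000
σ³ = μ₂^(3/2) = 771.09521
γ₁ = μ₃/σ³ = 241.29 / 771.09521 ≈ 0.313

0.313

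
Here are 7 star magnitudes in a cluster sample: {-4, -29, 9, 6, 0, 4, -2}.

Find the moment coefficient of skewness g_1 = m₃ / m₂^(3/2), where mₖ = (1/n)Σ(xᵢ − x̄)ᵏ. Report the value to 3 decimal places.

x̄ = (-4 - 29 + 9 + 6 + 0 + 4 - 2) / 7 = -2.2857
deviations (xᵢ − x̄): -1.7143, -26.7143, 11.2857, 8.2857, 2.2857, 6.2857, 0.2857
Σ(xᵢ − x̄)² = 957.4286 ⇒ m₂ = 957.4286/7 = 136.77551
Σ(xᵢ − x̄)³ = -16803.1837 ⇒ m₃ = -16803.1837/7 = -2400.45481
m₂^(3/2) = 136.77551^(1.5) = 1599.60412
g_1 = m₃ / m₂^(3/2) = -2400.45481 / 1599.60412 ≈ -1.501

-1.501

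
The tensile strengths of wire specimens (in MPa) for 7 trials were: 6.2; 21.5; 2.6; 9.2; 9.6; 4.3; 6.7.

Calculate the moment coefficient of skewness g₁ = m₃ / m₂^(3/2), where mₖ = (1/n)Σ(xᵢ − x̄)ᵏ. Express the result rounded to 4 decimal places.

1.3822

x̄ = (6.2 + 21.5 + 2.6 + 9.2 + 9.6 + 4.3 + 6.7) / 7 = 8.5857
deviations (xᵢ − x̄): -2.3857, 12.9143, -5.9857, 0.6143, 1.0143, -4.2857, -1.8857
Σ(xᵢ − x̄)² = 231.6286 ⇒ m₂ = 231.6286/7 = 33.08980
Σ(xᵢ − x̄)³ = 1841.6420 ⇒ m₃ = 1841.6420/7 = 263.09171
m₂^(3/2) = 33.08980^(1.5) = 190.34485
g₁ = m₃ / m₂^(3/2) = 263.09171 / 190.34485 ≈ 1.3822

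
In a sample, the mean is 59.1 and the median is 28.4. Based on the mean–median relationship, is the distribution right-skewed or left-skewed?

mean − median = 59.1 − 28.4 = 30.7
mean > median ⇒ the longer tail is on the right ⇒ right-skewed (positively skewed).

right-skewed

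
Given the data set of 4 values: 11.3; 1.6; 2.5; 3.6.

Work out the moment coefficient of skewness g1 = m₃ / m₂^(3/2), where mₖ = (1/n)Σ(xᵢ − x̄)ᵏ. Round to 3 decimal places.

x̄ = (11.3 + 1.6 + 2.5 + 3.6) / 4 = 4.7500
deviations (xᵢ − x̄): 6.5500, -3.1500, -2.2500, -1.1500
Σ(xᵢ − x̄)² = 59.2100 ⇒ m₂ = 59.2100/4 = 14.80250
Σ(xᵢ − x̄)³ = 236.8440 ⇒ m₃ = 236.8440/4 = 59.21100
m₂^(3/2) = 14.80250^(1.5) = 56.95116
g1 = m₃ / m₂^(3/2) = 59.21100 / 56.95116 ≈ 1.040

1.040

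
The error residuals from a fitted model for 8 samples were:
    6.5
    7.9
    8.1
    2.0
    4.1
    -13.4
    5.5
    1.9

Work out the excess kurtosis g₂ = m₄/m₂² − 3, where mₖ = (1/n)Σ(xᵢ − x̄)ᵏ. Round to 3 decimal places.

x̄ = 2.8250
Σ(xᵢ − x̄)² = 340.6550 ⇒ m₂ = 42.58188
Σ(xᵢ − x̄)⁴ = 70975.9521 ⇒ m₄ = 8871.99401
m₂² = 1813.21608
g₂ = m₄/m₂² − 3 = 4.89296 − 3 ≈ 1.893

1.893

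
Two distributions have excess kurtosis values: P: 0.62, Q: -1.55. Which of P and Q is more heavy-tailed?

P

Higher excess kurtosis ⇒ heavier tails relative to the normal distribution.
0.62 vs -1.55: the larger is 0.62, so P has heavier tails. (P is leptokurtic — heavier-than-normal tails; the other is platykurtic.)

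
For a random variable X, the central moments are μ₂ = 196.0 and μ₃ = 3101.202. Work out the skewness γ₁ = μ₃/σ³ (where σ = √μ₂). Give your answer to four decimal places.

1.1302

σ = √μ₂ = √196.0 = 14.00000
σ³ = μ₂^(3/2) = 2744.00000
γ₁ = μ₃/σ³ = 3101.202 / 2744.00000 ≈ 1.1302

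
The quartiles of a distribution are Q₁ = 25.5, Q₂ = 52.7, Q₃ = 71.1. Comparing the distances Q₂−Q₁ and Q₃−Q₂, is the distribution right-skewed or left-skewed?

left-skewed

Q₂ − Q₁ = 27.2;  Q₃ − Q₂ = 18.4
Q₂ − Q₁ > Q₃ − Q₂ ⇒ the lower half is more spread out ⇒ left-skewed.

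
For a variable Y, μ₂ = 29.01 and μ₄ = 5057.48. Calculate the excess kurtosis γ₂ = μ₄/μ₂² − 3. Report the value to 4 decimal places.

3.0095

μ₂² = 29.01² = 841.58010
μ₄/μ₂² = 5057.48 / 841.58010 = 6.00951
γ₂ = 6.00951 − 3 ≈ 3.0095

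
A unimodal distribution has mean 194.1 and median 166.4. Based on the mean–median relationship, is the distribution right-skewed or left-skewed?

right-skewed

mean − median = 194.1 − 166.4 = 27.7
mean > median ⇒ the longer tail is on the right ⇒ right-skewed (positively skewed).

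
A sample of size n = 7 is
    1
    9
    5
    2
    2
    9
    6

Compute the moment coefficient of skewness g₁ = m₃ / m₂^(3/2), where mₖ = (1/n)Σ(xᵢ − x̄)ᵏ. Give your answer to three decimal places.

x̄ = (1 + 9 + 5 + 2 + 2 + 9 + 6) / 7 = 4.8571
deviations (xᵢ − x̄): -3.8571, 4.1429, 0.1429, -2.8571, -2.8571, 4.1429, 1.1429
Σ(xᵢ − x̄)² = 66.8571 ⇒ m₂ = 66.8571/7 = 9.55102
Σ(xᵢ − x̄)³ = 39.6735 ⇒ m₃ = 39.6735/7 = 5.66764
m₂^(3/2) = 9.55102^(1.5) = 29.51717
g₁ = m₃ / m₂^(3/2) = 5.66764 / 29.51717 ≈ 0.192

0.192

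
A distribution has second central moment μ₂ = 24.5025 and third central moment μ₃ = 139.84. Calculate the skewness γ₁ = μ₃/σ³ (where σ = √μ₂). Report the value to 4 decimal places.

σ = √μ₂ = √24.5025 = 4.95000
σ³ = μ₂^(3/2) = 121.28738
γ₁ = μ₃/σ³ = 139.84 / 121.28738 ≈ 1.1530

1.1530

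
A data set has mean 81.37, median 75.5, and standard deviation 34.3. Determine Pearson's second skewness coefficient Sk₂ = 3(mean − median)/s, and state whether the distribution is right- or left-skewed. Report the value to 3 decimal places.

0.513, right-skewed

Sk₂ = 3(81.37 − 75.5) / 34.3 = 3 × 5.8700 / 34.3
    = 17.6100 / 34.3 ≈ 0.513
Sk₂ > 0 ⇒ mean > median ⇒ right-skewed (positive skew).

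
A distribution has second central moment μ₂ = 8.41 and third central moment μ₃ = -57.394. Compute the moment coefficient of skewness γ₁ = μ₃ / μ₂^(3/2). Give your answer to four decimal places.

-2.3533

σ = √μ₂ = √8.41 = 2.90000
σ³ = μ₂^(3/2) = 24.38900
γ₁ = μ₃/σ³ = -57.394 / 24.38900 ≈ -2.3533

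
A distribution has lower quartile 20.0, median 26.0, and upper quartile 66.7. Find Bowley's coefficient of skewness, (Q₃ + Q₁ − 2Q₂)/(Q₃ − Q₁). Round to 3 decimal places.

numerator: Q₃ + Q₁ − 2Q₂ = 66.7 + 20.0 − 2×26.0 = 34.7000
denominator: Q₃ − Q₁ = 66.7 − 20.0 = 46.7000
Bowley skewness = 34.7000 / 46.7000 ≈ 0.743

0.743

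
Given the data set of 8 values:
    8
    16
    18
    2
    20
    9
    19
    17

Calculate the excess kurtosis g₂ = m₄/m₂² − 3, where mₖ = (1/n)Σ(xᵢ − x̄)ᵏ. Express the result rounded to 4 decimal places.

x̄ = 13.6250
Σ(xᵢ − x̄)² = 293.8750 ⇒ m₂ = 36.73438
Σ(xᵢ − x̄)⁴ = 22735.9316 ⇒ m₄ = 2841.99146
m₂² = 1349.41431
g₂ = m₄/m₂² − 3 = 2.10609 − 3 ≈ -0.8939

-0.8939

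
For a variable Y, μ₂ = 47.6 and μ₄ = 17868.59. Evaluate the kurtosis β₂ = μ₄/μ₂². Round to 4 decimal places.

μ₂² = 47.6² = 2265.76000
μ₄/μ₂² = 17868.59 / 2265.76000 = 7.88636
β₂ ≈ 7.8864

7.8864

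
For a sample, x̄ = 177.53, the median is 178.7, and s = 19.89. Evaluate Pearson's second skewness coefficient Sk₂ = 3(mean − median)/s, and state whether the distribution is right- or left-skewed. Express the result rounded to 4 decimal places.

Sk₂ = 3(177.53 − 178.7) / 19.89 = 3 × -1.1700 / 19.89
    = -3.5100 / 19.89 ≈ -0.1765
Sk₂ < 0 ⇒ mean < median ⇒ left-skewed (negative skew).

-0.1765, left-skewed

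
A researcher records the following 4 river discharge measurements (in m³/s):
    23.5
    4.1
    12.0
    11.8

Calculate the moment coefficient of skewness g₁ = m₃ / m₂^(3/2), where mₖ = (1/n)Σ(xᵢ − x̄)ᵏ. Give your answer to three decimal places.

x̄ = (23.5 + 4.1 + 12.0 + 11.8) / 4 = 12.8500
deviations (xᵢ − x̄): 10.6500, -8.7500, -0.8500, -1.0500
Σ(xᵢ − x̄)² = 191.8100 ⇒ m₂ = 191.8100/4 = 47.95250
Σ(xᵢ − x̄)³ = 536.2560 ⇒ m₃ = 536.2560/4 = 134.06400
m₂^(3/2) = 47.95250^(1.5) = 332.06024
g₁ = m₃ / m₂^(3/2) = 134.06400 / 332.06024 ≈ 0.404

0.404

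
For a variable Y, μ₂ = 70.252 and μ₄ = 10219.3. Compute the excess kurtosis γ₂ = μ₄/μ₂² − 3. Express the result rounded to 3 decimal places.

μ₂² = 70.252² = 4935.34350
μ₄/μ₂² = 10219.3 / 4935.34350 = 2.07064
γ₂ = 2.07064 − 3 ≈ -0.929

-0.929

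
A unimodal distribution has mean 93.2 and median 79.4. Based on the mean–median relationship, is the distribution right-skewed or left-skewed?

mean − median = 93.2 − 79.4 = 13.8
mean > median ⇒ the longer tail is on the right ⇒ right-skewed (positively skewed).

right-skewed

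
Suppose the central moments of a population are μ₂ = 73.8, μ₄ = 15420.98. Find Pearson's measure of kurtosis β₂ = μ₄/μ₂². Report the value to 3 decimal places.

μ₂² = 73.8² = 5446.44000
μ₄/μ₂² = 15420.98 / 5446.44000 = 2.83139
β₂ ≈ 2.831

2.831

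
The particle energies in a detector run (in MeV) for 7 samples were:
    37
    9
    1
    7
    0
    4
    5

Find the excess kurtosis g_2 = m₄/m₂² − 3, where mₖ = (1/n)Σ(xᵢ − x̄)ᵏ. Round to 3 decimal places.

x̄ = 9.0000
Σ(xᵢ − x̄)² = 974.0000 ⇒ m₂ = 139.14286
Σ(xᵢ − x̄)⁴ = 626210.0000 ⇒ m₄ = 89458.57143
m₂² = 19360.73469
g_2 = m₄/m₂² − 3 = 4.62062 − 3 ≈ 1.621

1.621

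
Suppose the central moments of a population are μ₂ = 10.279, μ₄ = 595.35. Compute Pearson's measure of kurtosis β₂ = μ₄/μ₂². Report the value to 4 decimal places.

5.6347

μ₂² = 10.279² = 105.65784
μ₄/μ₂² = 595.35 / 105.65784 = 5.63470
β₂ ≈ 5.6347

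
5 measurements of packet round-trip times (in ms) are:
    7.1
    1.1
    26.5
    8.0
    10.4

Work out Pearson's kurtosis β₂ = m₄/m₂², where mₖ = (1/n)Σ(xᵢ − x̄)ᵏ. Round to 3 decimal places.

2.746

x̄ = 10.6200
Σ(xᵢ − x̄)² = 362.1080 ⇒ m₂ = 72.42160
Σ(xᵢ − x̄)⁴ = 72006.4418 ⇒ m₄ = 14401.28835
m₂² = 5244.88815
β₂ = m₄/m₂² = 14401.28835 / 5244.88815 ≈ 2.746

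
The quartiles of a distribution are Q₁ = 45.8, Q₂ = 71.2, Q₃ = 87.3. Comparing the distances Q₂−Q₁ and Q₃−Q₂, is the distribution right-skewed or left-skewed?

Q₂ − Q₁ = 25.4;  Q₃ − Q₂ = 16.1
Q₂ − Q₁ > Q₃ − Q₂ ⇒ the lower half is more spread out ⇒ left-skewed.

left-skewed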